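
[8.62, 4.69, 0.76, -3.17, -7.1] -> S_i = 8.62 + -3.93*i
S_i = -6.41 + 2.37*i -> [-6.41, -4.04, -1.67, 0.7, 3.07]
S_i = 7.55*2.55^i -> [7.55, 19.25, 49.09, 125.19, 319.23]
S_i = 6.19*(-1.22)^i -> [6.19, -7.55, 9.21, -11.24, 13.71]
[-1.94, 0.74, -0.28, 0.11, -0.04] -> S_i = -1.94*(-0.38)^i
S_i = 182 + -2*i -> [182, 180, 178, 176, 174]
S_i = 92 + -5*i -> [92, 87, 82, 77, 72]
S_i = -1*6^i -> [-1, -6, -36, -216, -1296]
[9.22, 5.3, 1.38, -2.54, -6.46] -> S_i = 9.22 + -3.92*i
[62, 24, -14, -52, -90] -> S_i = 62 + -38*i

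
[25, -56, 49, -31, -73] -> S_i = Random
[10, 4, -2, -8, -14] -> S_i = 10 + -6*i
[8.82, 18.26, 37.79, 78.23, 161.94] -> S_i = 8.82*2.07^i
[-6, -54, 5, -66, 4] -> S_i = Random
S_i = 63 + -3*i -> [63, 60, 57, 54, 51]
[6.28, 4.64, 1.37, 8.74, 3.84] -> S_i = Random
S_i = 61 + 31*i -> [61, 92, 123, 154, 185]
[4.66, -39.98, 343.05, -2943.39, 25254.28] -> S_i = 4.66*(-8.58)^i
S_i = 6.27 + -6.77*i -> [6.27, -0.5, -7.27, -14.04, -20.81]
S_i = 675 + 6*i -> [675, 681, 687, 693, 699]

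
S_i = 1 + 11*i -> [1, 12, 23, 34, 45]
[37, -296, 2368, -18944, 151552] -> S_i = 37*-8^i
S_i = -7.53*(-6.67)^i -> [-7.53, 50.23, -335.0, 2234.46, -14903.84]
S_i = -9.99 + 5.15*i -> [-9.99, -4.84, 0.31, 5.46, 10.61]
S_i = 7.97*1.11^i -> [7.97, 8.85, 9.82, 10.9, 12.1]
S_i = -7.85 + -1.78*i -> [-7.85, -9.63, -11.41, -13.19, -14.97]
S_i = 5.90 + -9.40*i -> [5.9, -3.5, -12.9, -22.3, -31.7]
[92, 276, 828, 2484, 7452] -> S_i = 92*3^i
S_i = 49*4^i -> [49, 196, 784, 3136, 12544]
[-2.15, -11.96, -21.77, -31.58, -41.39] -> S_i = -2.15 + -9.81*i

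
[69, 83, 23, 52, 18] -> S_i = Random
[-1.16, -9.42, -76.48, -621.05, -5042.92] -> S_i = -1.16*8.12^i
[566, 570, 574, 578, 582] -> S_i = 566 + 4*i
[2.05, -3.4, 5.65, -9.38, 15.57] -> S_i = 2.05*(-1.66)^i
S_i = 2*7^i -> [2, 14, 98, 686, 4802]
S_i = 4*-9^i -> [4, -36, 324, -2916, 26244]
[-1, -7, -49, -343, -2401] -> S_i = -1*7^i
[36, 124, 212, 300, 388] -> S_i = 36 + 88*i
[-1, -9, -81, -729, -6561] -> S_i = -1*9^i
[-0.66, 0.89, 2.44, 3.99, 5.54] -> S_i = -0.66 + 1.55*i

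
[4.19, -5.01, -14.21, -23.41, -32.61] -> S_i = 4.19 + -9.20*i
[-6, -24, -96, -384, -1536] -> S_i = -6*4^i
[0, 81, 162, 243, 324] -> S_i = 0 + 81*i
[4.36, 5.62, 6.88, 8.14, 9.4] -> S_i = 4.36 + 1.26*i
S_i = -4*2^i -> [-4, -8, -16, -32, -64]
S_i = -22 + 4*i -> [-22, -18, -14, -10, -6]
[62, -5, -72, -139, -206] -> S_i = 62 + -67*i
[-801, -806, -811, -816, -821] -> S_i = -801 + -5*i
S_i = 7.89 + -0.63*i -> [7.89, 7.26, 6.63, 6.0, 5.37]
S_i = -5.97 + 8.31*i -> [-5.97, 2.34, 10.65, 18.96, 27.27]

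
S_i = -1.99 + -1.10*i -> [-1.99, -3.09, -4.19, -5.29, -6.39]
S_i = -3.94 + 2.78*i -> [-3.94, -1.16, 1.62, 4.4, 7.18]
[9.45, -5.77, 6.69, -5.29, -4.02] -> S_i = Random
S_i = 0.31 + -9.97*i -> [0.31, -9.66, -19.63, -29.6, -39.57]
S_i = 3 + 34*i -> [3, 37, 71, 105, 139]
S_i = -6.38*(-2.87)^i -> [-6.38, 18.31, -52.55, 150.82, -432.86]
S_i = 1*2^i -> [1, 2, 4, 8, 16]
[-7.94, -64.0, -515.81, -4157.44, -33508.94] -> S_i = -7.94*8.06^i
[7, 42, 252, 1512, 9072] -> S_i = 7*6^i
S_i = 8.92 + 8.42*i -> [8.92, 17.34, 25.76, 34.18, 42.6]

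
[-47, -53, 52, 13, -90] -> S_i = Random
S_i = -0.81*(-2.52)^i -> [-0.81, 2.04, -5.14, 12.96, -32.67]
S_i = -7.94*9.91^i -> [-7.94, -78.69, -779.77, -7727.54, -76579.96]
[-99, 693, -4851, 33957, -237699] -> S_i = -99*-7^i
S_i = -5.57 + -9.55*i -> [-5.57, -15.12, -24.67, -34.22, -43.77]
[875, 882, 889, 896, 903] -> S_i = 875 + 7*i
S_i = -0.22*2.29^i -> [-0.22, -0.5, -1.15, -2.64, -6.05]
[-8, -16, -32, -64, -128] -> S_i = -8*2^i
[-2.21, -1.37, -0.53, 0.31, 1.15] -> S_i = -2.21 + 0.84*i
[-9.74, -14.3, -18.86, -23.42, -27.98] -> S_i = -9.74 + -4.56*i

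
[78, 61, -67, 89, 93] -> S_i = Random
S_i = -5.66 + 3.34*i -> [-5.66, -2.32, 1.02, 4.36, 7.7]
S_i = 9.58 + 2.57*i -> [9.58, 12.15, 14.72, 17.29, 19.86]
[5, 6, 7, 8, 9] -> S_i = 5 + 1*i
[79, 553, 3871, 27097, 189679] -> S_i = 79*7^i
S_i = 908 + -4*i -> [908, 904, 900, 896, 892]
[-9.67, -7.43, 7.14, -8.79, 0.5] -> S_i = Random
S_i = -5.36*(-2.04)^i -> [-5.36, 10.93, -22.31, 45.5, -92.83]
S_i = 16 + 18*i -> [16, 34, 52, 70, 88]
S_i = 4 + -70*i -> [4, -66, -136, -206, -276]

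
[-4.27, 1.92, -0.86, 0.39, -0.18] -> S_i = -4.27*(-0.45)^i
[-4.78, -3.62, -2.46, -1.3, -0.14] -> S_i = -4.78 + 1.16*i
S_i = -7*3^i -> [-7, -21, -63, -189, -567]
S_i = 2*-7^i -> [2, -14, 98, -686, 4802]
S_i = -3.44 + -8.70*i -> [-3.44, -12.14, -20.84, -29.54, -38.24]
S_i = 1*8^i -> [1, 8, 64, 512, 4096]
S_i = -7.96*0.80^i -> [-7.96, -6.37, -5.09, -4.08, -3.26]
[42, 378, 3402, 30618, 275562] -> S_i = 42*9^i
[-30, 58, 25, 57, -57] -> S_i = Random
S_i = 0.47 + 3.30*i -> [0.47, 3.77, 7.07, 10.37, 13.67]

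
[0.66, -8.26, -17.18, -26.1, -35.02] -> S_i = 0.66 + -8.92*i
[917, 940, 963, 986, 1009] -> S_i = 917 + 23*i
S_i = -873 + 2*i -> [-873, -871, -869, -867, -865]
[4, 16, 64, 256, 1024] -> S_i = 4*4^i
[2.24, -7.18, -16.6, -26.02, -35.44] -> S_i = 2.24 + -9.42*i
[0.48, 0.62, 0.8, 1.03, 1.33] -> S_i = 0.48*1.29^i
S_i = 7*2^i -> [7, 14, 28, 56, 112]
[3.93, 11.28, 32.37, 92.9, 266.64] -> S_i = 3.93*2.87^i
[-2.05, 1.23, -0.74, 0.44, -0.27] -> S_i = -2.05*(-0.60)^i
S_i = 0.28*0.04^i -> [0.28, 0.01, 0.0, 0.0, 0.0]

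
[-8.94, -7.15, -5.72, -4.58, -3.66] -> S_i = -8.94*0.80^i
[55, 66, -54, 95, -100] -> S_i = Random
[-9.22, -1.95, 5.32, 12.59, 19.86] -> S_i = -9.22 + 7.27*i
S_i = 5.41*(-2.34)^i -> [5.41, -12.66, 29.62, -69.32, 162.2]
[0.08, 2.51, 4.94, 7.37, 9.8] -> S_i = 0.08 + 2.43*i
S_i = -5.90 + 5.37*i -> [-5.9, -0.53, 4.84, 10.21, 15.58]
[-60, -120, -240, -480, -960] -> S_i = -60*2^i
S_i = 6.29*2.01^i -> [6.29, 12.64, 25.41, 51.08, 102.67]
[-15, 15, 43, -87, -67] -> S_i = Random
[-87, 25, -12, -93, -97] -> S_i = Random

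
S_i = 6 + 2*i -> [6, 8, 10, 12, 14]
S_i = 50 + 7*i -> [50, 57, 64, 71, 78]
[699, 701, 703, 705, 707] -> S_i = 699 + 2*i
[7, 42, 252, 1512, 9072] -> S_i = 7*6^i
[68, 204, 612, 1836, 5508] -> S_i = 68*3^i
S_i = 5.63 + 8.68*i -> [5.63, 14.31, 22.99, 31.67, 40.35]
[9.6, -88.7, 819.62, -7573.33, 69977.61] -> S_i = 9.60*(-9.24)^i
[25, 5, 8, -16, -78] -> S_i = Random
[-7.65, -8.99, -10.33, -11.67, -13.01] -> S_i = -7.65 + -1.34*i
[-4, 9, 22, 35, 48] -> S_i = -4 + 13*i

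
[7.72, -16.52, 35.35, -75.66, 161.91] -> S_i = 7.72*(-2.14)^i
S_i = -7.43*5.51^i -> [-7.43, -40.94, -225.58, -1242.92, -6848.5]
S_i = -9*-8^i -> [-9, 72, -576, 4608, -36864]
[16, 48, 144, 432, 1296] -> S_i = 16*3^i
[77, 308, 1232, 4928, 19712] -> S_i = 77*4^i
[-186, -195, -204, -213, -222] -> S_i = -186 + -9*i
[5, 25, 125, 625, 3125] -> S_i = 5*5^i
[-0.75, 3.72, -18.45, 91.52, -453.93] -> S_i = -0.75*(-4.96)^i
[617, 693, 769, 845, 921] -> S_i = 617 + 76*i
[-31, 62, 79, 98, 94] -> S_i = Random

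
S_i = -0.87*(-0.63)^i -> [-0.87, 0.55, -0.35, 0.22, -0.14]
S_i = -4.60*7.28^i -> [-4.6, -33.49, -243.79, -1774.81, -12920.62]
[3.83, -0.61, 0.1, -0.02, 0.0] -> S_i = 3.83*(-0.16)^i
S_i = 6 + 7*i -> [6, 13, 20, 27, 34]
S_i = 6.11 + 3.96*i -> [6.11, 10.07, 14.03, 17.99, 21.95]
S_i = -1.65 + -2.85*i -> [-1.65, -4.5, -7.35, -10.2, -13.05]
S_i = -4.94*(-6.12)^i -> [-4.94, 30.23, -185.02, 1132.35, -6929.99]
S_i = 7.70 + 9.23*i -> [7.7, 16.93, 26.16, 35.39, 44.62]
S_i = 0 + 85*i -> [0, 85, 170, 255, 340]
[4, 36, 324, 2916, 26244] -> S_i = 4*9^i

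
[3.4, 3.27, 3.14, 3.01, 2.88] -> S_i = 3.40 + -0.13*i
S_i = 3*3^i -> [3, 9, 27, 81, 243]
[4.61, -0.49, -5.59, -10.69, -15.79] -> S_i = 4.61 + -5.10*i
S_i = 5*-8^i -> [5, -40, 320, -2560, 20480]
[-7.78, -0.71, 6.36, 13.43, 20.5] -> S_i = -7.78 + 7.07*i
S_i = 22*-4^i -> [22, -88, 352, -1408, 5632]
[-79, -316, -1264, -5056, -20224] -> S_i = -79*4^i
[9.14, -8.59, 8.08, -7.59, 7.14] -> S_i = 9.14*(-0.94)^i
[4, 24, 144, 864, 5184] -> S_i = 4*6^i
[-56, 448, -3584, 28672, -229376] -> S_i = -56*-8^i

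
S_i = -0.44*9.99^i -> [-0.44, -4.4, -43.91, -438.68, -4382.43]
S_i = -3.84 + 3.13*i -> [-3.84, -0.71, 2.42, 5.55, 8.68]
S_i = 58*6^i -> [58, 348, 2088, 12528, 75168]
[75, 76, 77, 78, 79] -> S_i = 75 + 1*i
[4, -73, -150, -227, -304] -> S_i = 4 + -77*i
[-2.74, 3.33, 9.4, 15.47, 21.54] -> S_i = -2.74 + 6.07*i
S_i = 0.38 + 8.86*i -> [0.38, 9.24, 18.1, 26.96, 35.82]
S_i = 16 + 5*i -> [16, 21, 26, 31, 36]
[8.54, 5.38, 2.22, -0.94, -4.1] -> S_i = 8.54 + -3.16*i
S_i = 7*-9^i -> [7, -63, 567, -5103, 45927]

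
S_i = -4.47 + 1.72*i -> [-4.47, -2.75, -1.03, 0.69, 2.41]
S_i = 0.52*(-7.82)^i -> [0.52, -4.07, 31.8, -248.67, 1944.6]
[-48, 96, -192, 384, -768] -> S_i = -48*-2^i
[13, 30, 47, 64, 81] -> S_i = 13 + 17*i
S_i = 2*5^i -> [2, 10, 50, 250, 1250]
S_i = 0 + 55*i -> [0, 55, 110, 165, 220]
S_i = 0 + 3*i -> [0, 3, 6, 9, 12]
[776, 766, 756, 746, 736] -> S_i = 776 + -10*i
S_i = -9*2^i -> [-9, -18, -36, -72, -144]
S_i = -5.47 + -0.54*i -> [-5.47, -6.01, -6.55, -7.09, -7.63]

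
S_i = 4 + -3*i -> [4, 1, -2, -5, -8]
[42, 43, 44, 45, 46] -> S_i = 42 + 1*i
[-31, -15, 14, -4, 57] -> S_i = Random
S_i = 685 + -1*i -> [685, 684, 683, 682, 681]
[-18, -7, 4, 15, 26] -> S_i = -18 + 11*i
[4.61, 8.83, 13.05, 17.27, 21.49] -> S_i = 4.61 + 4.22*i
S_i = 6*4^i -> [6, 24, 96, 384, 1536]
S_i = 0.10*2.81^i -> [0.1, 0.28, 0.79, 2.22, 6.23]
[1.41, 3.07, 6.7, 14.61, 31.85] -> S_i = 1.41*2.18^i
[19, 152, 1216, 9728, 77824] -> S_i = 19*8^i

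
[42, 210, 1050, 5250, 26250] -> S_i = 42*5^i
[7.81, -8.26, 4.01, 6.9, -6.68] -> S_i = Random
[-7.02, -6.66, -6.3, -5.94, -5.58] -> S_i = -7.02 + 0.36*i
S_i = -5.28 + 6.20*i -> [-5.28, 0.92, 7.12, 13.32, 19.52]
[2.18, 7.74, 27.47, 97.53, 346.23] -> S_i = 2.18*3.55^i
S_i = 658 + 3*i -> [658, 661, 664, 667, 670]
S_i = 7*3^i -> [7, 21, 63, 189, 567]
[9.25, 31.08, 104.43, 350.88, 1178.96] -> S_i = 9.25*3.36^i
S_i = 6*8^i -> [6, 48, 384, 3072, 24576]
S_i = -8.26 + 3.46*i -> [-8.26, -4.8, -1.34, 2.12, 5.58]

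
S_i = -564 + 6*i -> [-564, -558, -552, -546, -540]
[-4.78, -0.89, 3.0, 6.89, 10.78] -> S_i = -4.78 + 3.89*i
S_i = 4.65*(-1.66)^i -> [4.65, -7.72, 12.81, -21.27, 35.31]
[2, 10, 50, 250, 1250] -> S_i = 2*5^i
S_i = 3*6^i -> [3, 18, 108, 648, 3888]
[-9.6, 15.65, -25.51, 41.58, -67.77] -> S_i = -9.60*(-1.63)^i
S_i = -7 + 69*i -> [-7, 62, 131, 200, 269]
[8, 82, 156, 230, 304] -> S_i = 8 + 74*i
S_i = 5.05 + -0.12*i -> [5.05, 4.93, 4.81, 4.69, 4.57]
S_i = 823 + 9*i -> [823, 832, 841, 850, 859]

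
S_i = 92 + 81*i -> [92, 173, 254, 335, 416]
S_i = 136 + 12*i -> [136, 148, 160, 172, 184]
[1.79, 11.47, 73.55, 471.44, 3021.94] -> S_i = 1.79*6.41^i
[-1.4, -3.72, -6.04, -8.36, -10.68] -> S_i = -1.40 + -2.32*i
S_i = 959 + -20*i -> [959, 939, 919, 899, 879]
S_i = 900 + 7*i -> [900, 907, 914, 921, 928]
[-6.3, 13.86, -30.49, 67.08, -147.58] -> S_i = -6.30*(-2.20)^i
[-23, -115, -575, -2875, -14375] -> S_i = -23*5^i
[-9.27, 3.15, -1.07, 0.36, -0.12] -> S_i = -9.27*(-0.34)^i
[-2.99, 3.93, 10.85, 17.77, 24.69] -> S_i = -2.99 + 6.92*i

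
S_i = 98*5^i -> [98, 490, 2450, 12250, 61250]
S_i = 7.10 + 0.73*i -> [7.1, 7.83, 8.56, 9.29, 10.02]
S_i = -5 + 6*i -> [-5, 1, 7, 13, 19]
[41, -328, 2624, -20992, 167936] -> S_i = 41*-8^i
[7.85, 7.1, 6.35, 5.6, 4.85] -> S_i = 7.85 + -0.75*i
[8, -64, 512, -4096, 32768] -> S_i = 8*-8^i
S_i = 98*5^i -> [98, 490, 2450, 12250, 61250]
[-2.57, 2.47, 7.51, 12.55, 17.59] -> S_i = -2.57 + 5.04*i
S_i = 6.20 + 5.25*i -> [6.2, 11.45, 16.7, 21.95, 27.2]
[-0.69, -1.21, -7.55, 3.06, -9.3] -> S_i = Random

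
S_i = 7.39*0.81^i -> [7.39, 5.99, 4.85, 3.93, 3.18]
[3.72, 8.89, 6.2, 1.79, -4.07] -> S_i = Random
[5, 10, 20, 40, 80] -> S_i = 5*2^i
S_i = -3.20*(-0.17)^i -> [-3.2, 0.54, -0.09, 0.02, -0.0]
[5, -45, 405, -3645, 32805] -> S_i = 5*-9^i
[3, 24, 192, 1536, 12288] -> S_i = 3*8^i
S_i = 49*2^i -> [49, 98, 196, 392, 784]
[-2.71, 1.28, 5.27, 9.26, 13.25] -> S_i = -2.71 + 3.99*i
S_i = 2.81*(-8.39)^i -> [2.81, -23.58, 197.8, -1659.56, 13923.68]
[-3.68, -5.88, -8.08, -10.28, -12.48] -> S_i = -3.68 + -2.20*i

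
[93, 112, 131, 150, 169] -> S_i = 93 + 19*i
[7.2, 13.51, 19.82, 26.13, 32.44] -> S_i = 7.20 + 6.31*i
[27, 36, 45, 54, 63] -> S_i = 27 + 9*i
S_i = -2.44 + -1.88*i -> [-2.44, -4.32, -6.2, -8.08, -9.96]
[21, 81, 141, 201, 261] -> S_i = 21 + 60*i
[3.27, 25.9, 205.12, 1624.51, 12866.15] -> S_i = 3.27*7.92^i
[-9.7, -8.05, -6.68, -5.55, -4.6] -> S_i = -9.70*0.83^i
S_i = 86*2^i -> [86, 172, 344, 688, 1376]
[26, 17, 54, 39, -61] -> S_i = Random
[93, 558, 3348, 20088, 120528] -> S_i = 93*6^i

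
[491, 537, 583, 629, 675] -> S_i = 491 + 46*i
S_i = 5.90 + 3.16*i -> [5.9, 9.06, 12.22, 15.38, 18.54]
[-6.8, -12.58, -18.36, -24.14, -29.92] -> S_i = -6.80 + -5.78*i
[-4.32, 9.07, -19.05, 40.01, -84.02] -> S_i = -4.32*(-2.10)^i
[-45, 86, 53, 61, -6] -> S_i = Random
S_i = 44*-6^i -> [44, -264, 1584, -9504, 57024]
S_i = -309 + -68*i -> [-309, -377, -445, -513, -581]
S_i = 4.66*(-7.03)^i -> [4.66, -32.76, 230.3, -1619.02, 11381.7]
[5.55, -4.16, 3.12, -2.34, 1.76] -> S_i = 5.55*(-0.75)^i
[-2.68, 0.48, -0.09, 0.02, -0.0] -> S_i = -2.68*(-0.18)^i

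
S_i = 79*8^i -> [79, 632, 5056, 40448, 323584]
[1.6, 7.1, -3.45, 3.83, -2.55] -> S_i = Random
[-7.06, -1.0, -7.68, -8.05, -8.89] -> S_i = Random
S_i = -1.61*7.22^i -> [-1.61, -11.62, -83.93, -605.95, -4374.97]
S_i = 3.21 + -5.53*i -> [3.21, -2.32, -7.85, -13.38, -18.91]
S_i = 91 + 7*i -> [91, 98, 105, 112, 119]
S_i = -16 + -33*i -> [-16, -49, -82, -115, -148]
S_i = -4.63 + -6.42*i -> [-4.63, -11.05, -17.47, -23.89, -30.31]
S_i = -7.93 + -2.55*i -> [-7.93, -10.48, -13.03, -15.58, -18.13]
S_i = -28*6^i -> [-28, -168, -1008, -6048, -36288]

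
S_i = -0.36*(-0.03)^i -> [-0.36, 0.01, -0.0, 0.0, -0.0]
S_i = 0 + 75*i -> [0, 75, 150, 225, 300]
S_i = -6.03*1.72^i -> [-6.03, -10.37, -17.84, -30.68, -52.78]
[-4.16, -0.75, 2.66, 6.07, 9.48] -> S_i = -4.16 + 3.41*i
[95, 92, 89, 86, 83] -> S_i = 95 + -3*i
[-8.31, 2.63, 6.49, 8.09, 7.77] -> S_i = Random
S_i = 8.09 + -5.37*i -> [8.09, 2.72, -2.65, -8.02, -13.39]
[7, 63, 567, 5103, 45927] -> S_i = 7*9^i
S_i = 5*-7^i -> [5, -35, 245, -1715, 12005]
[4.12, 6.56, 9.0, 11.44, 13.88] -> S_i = 4.12 + 2.44*i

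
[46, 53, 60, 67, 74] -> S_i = 46 + 7*i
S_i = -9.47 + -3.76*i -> [-9.47, -13.23, -16.99, -20.75, -24.51]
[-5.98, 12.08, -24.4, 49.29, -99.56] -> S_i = -5.98*(-2.02)^i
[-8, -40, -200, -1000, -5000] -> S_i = -8*5^i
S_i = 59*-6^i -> [59, -354, 2124, -12744, 76464]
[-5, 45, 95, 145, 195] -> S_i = -5 + 50*i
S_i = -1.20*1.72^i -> [-1.2, -2.06, -3.55, -6.11, -10.5]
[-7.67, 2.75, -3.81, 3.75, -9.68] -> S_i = Random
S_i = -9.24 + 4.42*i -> [-9.24, -4.82, -0.4, 4.02, 8.44]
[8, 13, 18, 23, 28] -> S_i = 8 + 5*i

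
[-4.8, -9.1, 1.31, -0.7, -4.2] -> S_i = Random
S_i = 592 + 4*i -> [592, 596, 600, 604, 608]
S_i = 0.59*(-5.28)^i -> [0.59, -3.12, 16.45, -86.85, 458.55]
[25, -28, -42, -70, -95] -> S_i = Random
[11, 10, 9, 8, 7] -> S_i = 11 + -1*i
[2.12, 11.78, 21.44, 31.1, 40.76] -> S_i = 2.12 + 9.66*i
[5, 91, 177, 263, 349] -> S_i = 5 + 86*i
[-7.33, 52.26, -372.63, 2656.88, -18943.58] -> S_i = -7.33*(-7.13)^i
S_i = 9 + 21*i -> [9, 30, 51, 72, 93]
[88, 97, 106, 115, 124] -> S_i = 88 + 9*i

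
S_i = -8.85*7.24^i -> [-8.85, -64.07, -463.9, -3358.61, -24316.3]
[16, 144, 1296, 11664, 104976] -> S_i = 16*9^i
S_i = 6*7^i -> [6, 42, 294, 2058, 14406]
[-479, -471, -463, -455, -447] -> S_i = -479 + 8*i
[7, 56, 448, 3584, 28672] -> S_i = 7*8^i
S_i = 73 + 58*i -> [73, 131, 189, 247, 305]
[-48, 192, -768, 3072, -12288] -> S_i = -48*-4^i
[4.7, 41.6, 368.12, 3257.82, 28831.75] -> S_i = 4.70*8.85^i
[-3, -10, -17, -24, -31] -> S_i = -3 + -7*i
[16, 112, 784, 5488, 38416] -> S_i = 16*7^i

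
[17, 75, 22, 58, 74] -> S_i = Random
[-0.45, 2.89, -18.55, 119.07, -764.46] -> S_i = -0.45*(-6.42)^i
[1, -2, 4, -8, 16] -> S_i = 1*-2^i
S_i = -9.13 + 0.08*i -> [-9.13, -9.05, -8.97, -8.89, -8.81]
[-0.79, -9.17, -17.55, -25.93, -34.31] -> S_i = -0.79 + -8.38*i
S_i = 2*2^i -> [2, 4, 8, 16, 32]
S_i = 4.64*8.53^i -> [4.64, 39.58, 337.61, 2879.82, 24564.85]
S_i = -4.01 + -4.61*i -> [-4.01, -8.62, -13.23, -17.84, -22.45]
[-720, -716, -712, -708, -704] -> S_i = -720 + 4*i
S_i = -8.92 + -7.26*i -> [-8.92, -16.18, -23.44, -30.7, -37.96]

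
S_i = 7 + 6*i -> [7, 13, 19, 25, 31]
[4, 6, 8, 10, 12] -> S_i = 4 + 2*i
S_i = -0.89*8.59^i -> [-0.89, -7.65, -65.67, -564.12, -4845.77]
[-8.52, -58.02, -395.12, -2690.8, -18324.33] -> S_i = -8.52*6.81^i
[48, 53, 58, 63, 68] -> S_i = 48 + 5*i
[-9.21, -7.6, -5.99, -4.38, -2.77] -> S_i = -9.21 + 1.61*i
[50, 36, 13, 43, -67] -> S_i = Random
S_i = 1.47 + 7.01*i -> [1.47, 8.48, 15.49, 22.5, 29.51]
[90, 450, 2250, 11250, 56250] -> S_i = 90*5^i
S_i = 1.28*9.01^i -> [1.28, 11.53, 103.91, 936.23, 8435.47]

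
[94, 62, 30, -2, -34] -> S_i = 94 + -32*i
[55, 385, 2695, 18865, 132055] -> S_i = 55*7^i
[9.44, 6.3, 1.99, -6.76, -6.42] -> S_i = Random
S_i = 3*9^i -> [3, 27, 243, 2187, 19683]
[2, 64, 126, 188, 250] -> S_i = 2 + 62*i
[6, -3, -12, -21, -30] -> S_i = 6 + -9*i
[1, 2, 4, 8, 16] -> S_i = 1*2^i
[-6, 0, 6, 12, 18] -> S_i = -6 + 6*i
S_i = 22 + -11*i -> [22, 11, 0, -11, -22]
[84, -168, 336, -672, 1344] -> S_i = 84*-2^i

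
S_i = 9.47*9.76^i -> [9.47, 92.43, 902.09, 8804.39, 85930.88]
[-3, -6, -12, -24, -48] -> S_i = -3*2^i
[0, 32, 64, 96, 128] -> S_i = 0 + 32*i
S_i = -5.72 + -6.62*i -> [-5.72, -12.34, -18.96, -25.58, -32.2]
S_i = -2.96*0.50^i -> [-2.96, -1.48, -0.74, -0.37, -0.18]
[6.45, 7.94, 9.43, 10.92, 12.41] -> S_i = 6.45 + 1.49*i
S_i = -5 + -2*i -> [-5, -7, -9, -11, -13]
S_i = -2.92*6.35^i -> [-2.92, -18.54, -117.74, -747.66, -4747.64]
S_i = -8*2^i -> [-8, -16, -32, -64, -128]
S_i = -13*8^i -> [-13, -104, -832, -6656, -53248]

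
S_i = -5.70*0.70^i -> [-5.7, -3.99, -2.79, -1.96, -1.37]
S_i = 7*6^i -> [7, 42, 252, 1512, 9072]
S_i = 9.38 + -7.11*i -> [9.38, 2.27, -4.84, -11.95, -19.06]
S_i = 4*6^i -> [4, 24, 144, 864, 5184]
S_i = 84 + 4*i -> [84, 88, 92, 96, 100]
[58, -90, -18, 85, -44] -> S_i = Random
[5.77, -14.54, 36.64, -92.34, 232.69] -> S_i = 5.77*(-2.52)^i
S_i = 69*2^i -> [69, 138, 276, 552, 1104]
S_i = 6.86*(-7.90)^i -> [6.86, -54.19, 428.13, -3382.25, 26719.76]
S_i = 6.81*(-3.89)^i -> [6.81, -26.49, 103.05, -400.86, 1559.36]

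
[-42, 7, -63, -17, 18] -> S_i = Random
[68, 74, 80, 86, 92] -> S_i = 68 + 6*i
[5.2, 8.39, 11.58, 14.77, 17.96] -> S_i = 5.20 + 3.19*i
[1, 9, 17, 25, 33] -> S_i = 1 + 8*i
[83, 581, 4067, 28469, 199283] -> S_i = 83*7^i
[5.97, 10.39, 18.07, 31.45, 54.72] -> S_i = 5.97*1.74^i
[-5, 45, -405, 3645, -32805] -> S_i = -5*-9^i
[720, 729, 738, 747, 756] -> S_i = 720 + 9*i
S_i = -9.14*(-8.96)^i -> [-9.14, 81.89, -733.77, 6574.61, -58908.54]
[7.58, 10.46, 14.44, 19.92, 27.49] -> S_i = 7.58*1.38^i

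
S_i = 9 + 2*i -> [9, 11, 13, 15, 17]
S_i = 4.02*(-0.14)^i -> [4.02, -0.56, 0.08, -0.01, 0.0]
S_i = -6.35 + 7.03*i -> [-6.35, 0.68, 7.71, 14.74, 21.77]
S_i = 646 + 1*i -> [646, 647, 648, 649, 650]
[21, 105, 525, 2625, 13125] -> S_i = 21*5^i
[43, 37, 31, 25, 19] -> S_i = 43 + -6*i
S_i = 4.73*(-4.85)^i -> [4.73, -22.94, 111.26, -539.62, 2617.15]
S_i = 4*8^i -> [4, 32, 256, 2048, 16384]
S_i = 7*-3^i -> [7, -21, 63, -189, 567]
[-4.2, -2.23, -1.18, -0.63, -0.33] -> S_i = -4.20*0.53^i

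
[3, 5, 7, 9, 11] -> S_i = 3 + 2*i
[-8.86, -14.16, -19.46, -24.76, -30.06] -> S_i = -8.86 + -5.30*i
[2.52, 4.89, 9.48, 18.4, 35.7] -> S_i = 2.52*1.94^i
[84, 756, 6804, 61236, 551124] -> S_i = 84*9^i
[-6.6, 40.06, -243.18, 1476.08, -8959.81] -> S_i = -6.60*(-6.07)^i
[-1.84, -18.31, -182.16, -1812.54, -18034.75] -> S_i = -1.84*9.95^i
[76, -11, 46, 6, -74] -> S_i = Random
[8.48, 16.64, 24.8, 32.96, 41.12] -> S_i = 8.48 + 8.16*i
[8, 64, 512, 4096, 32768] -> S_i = 8*8^i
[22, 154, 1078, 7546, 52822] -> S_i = 22*7^i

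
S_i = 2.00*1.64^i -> [2.0, 3.28, 5.38, 8.82, 14.47]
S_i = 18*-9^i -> [18, -162, 1458, -13122, 118098]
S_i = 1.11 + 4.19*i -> [1.11, 5.3, 9.49, 13.68, 17.87]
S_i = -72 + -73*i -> [-72, -145, -218, -291, -364]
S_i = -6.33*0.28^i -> [-6.33, -1.77, -0.5, -0.14, -0.04]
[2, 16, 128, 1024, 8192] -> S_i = 2*8^i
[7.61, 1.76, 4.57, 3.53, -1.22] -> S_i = Random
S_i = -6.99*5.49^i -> [-6.99, -38.38, -210.68, -1156.63, -6349.9]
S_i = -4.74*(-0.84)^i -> [-4.74, 3.98, -3.34, 2.81, -2.36]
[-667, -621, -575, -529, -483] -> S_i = -667 + 46*i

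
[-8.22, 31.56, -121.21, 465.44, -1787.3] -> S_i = -8.22*(-3.84)^i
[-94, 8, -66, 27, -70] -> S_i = Random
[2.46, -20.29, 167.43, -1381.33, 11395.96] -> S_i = 2.46*(-8.25)^i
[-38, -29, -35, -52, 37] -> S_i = Random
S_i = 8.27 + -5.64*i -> [8.27, 2.63, -3.01, -8.65, -14.29]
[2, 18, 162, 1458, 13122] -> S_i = 2*9^i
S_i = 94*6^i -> [94, 564, 3384, 20304, 121824]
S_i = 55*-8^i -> [55, -440, 3520, -28160, 225280]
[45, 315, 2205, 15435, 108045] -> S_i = 45*7^i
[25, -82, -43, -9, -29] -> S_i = Random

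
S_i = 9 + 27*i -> [9, 36, 63, 90, 117]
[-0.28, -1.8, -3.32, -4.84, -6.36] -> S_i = -0.28 + -1.52*i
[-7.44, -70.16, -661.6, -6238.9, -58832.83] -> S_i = -7.44*9.43^i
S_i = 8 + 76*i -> [8, 84, 160, 236, 312]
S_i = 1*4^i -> [1, 4, 16, 64, 256]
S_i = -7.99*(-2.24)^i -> [-7.99, 17.9, -40.09, 89.8, -201.16]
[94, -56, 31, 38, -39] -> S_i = Random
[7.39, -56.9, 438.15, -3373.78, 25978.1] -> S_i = 7.39*(-7.70)^i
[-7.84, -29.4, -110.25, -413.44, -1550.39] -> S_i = -7.84*3.75^i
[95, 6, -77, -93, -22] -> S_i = Random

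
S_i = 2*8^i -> [2, 16, 128, 1024, 8192]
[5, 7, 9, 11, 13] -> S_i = 5 + 2*i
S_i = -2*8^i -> [-2, -16, -128, -1024, -8192]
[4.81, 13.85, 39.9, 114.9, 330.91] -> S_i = 4.81*2.88^i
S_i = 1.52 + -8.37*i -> [1.52, -6.85, -15.22, -23.59, -31.96]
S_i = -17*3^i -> [-17, -51, -153, -459, -1377]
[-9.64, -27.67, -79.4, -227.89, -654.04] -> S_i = -9.64*2.87^i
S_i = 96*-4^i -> [96, -384, 1536, -6144, 24576]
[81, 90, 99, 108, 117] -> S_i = 81 + 9*i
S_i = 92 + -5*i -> [92, 87, 82, 77, 72]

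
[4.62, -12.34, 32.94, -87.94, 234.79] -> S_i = 4.62*(-2.67)^i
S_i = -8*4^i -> [-8, -32, -128, -512, -2048]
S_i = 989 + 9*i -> [989, 998, 1007, 1016, 1025]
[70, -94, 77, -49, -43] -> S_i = Random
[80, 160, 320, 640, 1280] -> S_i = 80*2^i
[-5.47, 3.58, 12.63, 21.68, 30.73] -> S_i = -5.47 + 9.05*i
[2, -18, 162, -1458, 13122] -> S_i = 2*-9^i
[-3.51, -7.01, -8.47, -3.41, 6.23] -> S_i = Random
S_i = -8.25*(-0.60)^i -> [-8.25, 4.95, -2.97, 1.78, -1.07]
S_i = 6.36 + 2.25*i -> [6.36, 8.61, 10.86, 13.11, 15.36]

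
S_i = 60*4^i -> [60, 240, 960, 3840, 15360]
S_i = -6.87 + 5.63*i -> [-6.87, -1.24, 4.39, 10.02, 15.65]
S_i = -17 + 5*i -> [-17, -12, -7, -2, 3]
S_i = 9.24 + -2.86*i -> [9.24, 6.38, 3.52, 0.66, -2.2]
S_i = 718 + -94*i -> [718, 624, 530, 436, 342]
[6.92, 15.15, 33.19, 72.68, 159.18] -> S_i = 6.92*2.19^i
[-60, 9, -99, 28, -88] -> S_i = Random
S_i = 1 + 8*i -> [1, 9, 17, 25, 33]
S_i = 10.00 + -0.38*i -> [10.0, 9.62, 9.24, 8.86, 8.48]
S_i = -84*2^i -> [-84, -168, -336, -672, -1344]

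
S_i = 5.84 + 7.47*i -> [5.84, 13.31, 20.78, 28.25, 35.72]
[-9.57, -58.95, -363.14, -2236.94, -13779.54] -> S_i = -9.57*6.16^i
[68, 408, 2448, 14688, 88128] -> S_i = 68*6^i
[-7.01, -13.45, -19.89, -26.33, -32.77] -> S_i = -7.01 + -6.44*i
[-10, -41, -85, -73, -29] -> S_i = Random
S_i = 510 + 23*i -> [510, 533, 556, 579, 602]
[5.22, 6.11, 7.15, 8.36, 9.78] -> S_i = 5.22*1.17^i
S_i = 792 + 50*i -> [792, 842, 892, 942, 992]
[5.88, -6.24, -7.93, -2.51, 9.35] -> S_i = Random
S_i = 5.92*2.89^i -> [5.92, 17.11, 49.44, 142.89, 412.96]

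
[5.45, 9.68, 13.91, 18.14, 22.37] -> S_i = 5.45 + 4.23*i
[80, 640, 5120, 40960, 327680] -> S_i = 80*8^i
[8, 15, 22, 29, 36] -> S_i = 8 + 7*i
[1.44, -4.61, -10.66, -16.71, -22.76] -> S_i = 1.44 + -6.05*i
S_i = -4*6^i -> [-4, -24, -144, -864, -5184]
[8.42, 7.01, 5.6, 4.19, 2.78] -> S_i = 8.42 + -1.41*i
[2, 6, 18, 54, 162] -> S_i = 2*3^i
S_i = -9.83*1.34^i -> [-9.83, -13.17, -17.65, -23.65, -31.69]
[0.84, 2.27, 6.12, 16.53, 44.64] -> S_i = 0.84*2.70^i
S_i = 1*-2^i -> [1, -2, 4, -8, 16]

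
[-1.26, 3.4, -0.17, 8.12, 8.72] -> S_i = Random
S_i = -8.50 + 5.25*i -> [-8.5, -3.25, 2.0, 7.25, 12.5]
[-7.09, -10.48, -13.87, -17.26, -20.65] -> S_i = -7.09 + -3.39*i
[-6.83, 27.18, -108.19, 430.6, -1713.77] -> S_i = -6.83*(-3.98)^i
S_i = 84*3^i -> [84, 252, 756, 2268, 6804]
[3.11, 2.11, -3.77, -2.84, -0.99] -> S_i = Random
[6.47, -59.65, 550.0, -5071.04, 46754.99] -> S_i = 6.47*(-9.22)^i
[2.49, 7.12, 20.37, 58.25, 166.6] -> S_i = 2.49*2.86^i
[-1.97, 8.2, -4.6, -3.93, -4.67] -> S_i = Random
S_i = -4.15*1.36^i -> [-4.15, -5.64, -7.68, -10.44, -14.2]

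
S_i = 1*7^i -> [1, 7, 49, 343, 2401]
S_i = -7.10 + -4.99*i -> [-7.1, -12.09, -17.08, -22.07, -27.06]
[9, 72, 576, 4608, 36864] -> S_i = 9*8^i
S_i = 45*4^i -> [45, 180, 720, 2880, 11520]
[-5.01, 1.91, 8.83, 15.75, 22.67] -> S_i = -5.01 + 6.92*i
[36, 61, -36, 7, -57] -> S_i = Random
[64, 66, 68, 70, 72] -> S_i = 64 + 2*i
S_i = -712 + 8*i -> [-712, -704, -696, -688, -680]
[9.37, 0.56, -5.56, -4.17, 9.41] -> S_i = Random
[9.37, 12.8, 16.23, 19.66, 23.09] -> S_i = 9.37 + 3.43*i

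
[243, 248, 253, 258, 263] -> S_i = 243 + 5*i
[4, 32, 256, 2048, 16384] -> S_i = 4*8^i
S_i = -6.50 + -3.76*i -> [-6.5, -10.26, -14.02, -17.78, -21.54]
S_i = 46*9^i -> [46, 414, 3726, 33534, 301806]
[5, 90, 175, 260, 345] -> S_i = 5 + 85*i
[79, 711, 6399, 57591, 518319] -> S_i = 79*9^i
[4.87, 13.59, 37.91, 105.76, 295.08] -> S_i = 4.87*2.79^i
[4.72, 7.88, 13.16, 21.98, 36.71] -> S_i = 4.72*1.67^i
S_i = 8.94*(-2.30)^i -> [8.94, -20.56, 47.29, -108.77, 250.18]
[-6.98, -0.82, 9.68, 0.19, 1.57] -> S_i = Random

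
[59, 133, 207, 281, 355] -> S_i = 59 + 74*i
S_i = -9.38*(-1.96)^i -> [-9.38, 18.38, -36.03, 70.63, -138.43]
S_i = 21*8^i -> [21, 168, 1344, 10752, 86016]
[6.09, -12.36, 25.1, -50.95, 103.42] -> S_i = 6.09*(-2.03)^i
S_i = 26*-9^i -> [26, -234, 2106, -18954, 170586]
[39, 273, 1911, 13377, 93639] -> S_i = 39*7^i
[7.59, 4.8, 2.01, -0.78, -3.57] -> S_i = 7.59 + -2.79*i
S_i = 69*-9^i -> [69, -621, 5589, -50301, 452709]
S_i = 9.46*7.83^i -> [9.46, 74.07, 579.98, 4541.26, 35558.07]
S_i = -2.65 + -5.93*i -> [-2.65, -8.58, -14.51, -20.44, -26.37]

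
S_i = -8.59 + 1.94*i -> [-8.59, -6.65, -4.71, -2.77, -0.83]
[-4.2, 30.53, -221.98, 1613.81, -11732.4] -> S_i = -4.20*(-7.27)^i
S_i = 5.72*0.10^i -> [5.72, 0.57, 0.06, 0.01, 0.0]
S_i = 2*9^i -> [2, 18, 162, 1458, 13122]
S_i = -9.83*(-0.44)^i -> [-9.83, 4.33, -1.9, 0.84, -0.37]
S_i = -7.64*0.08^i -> [-7.64, -0.61, -0.05, -0.0, -0.0]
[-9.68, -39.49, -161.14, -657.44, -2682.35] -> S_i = -9.68*4.08^i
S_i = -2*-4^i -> [-2, 8, -32, 128, -512]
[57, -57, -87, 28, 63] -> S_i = Random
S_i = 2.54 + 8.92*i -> [2.54, 11.46, 20.38, 29.3, 38.22]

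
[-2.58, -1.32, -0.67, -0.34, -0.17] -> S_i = -2.58*0.51^i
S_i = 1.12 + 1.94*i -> [1.12, 3.06, 5.0, 6.94, 8.88]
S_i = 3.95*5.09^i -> [3.95, 20.11, 102.34, 520.9, 2651.36]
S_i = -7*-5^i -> [-7, 35, -175, 875, -4375]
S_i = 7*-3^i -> [7, -21, 63, -189, 567]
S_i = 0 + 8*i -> [0, 8, 16, 24, 32]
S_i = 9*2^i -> [9, 18, 36, 72, 144]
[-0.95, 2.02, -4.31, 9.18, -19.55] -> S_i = -0.95*(-2.13)^i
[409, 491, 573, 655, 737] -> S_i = 409 + 82*i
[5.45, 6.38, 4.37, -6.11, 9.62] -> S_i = Random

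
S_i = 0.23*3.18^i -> [0.23, 0.73, 2.33, 7.4, 23.52]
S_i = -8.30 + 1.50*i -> [-8.3, -6.8, -5.3, -3.8, -2.3]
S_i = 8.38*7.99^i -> [8.38, 66.96, 534.98, 4274.49, 34153.18]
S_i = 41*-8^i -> [41, -328, 2624, -20992, 167936]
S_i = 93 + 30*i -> [93, 123, 153, 183, 213]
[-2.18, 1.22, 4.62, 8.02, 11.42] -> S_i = -2.18 + 3.40*i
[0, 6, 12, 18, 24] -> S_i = 0 + 6*i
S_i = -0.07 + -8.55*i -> [-0.07, -8.62, -17.17, -25.72, -34.27]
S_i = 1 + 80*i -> [1, 81, 161, 241, 321]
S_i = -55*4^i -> [-55, -220, -880, -3520, -14080]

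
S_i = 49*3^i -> [49, 147, 441, 1323, 3969]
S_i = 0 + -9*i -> [0, -9, -18, -27, -36]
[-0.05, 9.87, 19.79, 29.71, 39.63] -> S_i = -0.05 + 9.92*i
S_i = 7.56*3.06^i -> [7.56, 23.13, 70.79, 216.61, 662.84]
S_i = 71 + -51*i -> [71, 20, -31, -82, -133]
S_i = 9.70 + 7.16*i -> [9.7, 16.86, 24.02, 31.18, 38.34]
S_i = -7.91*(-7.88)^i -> [-7.91, 62.33, -491.17, 3870.39, -30498.7]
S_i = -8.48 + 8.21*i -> [-8.48, -0.27, 7.94, 16.15, 24.36]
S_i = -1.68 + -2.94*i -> [-1.68, -4.62, -7.56, -10.5, -13.44]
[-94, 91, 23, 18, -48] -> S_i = Random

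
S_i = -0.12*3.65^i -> [-0.12, -0.44, -1.6, -5.84, -21.3]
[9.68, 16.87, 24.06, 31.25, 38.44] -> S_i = 9.68 + 7.19*i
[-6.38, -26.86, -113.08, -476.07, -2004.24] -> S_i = -6.38*4.21^i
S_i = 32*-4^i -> [32, -128, 512, -2048, 8192]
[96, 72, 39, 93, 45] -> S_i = Random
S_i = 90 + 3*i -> [90, 93, 96, 99, 102]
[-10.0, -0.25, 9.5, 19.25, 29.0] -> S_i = -10.00 + 9.75*i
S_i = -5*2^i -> [-5, -10, -20, -40, -80]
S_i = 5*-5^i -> [5, -25, 125, -625, 3125]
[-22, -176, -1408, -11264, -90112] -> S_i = -22*8^i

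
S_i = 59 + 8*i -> [59, 67, 75, 83, 91]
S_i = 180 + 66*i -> [180, 246, 312, 378, 444]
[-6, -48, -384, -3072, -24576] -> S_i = -6*8^i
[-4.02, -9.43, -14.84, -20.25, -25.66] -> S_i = -4.02 + -5.41*i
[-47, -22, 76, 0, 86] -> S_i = Random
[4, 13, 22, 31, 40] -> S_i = 4 + 9*i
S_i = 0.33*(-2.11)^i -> [0.33, -0.7, 1.47, -3.1, 6.54]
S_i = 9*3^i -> [9, 27, 81, 243, 729]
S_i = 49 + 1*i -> [49, 50, 51, 52, 53]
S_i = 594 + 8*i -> [594, 602, 610, 618, 626]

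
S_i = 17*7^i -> [17, 119, 833, 5831, 40817]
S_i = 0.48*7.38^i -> [0.48, 3.54, 26.14, 192.93, 1423.86]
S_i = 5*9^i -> [5, 45, 405, 3645, 32805]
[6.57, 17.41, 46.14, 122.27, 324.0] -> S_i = 6.57*2.65^i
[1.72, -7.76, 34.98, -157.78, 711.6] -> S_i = 1.72*(-4.51)^i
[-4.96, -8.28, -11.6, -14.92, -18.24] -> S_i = -4.96 + -3.32*i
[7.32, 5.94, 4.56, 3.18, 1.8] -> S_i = 7.32 + -1.38*i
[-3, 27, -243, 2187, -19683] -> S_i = -3*-9^i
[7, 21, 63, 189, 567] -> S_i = 7*3^i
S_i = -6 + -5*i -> [-6, -11, -16, -21, -26]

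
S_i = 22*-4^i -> [22, -88, 352, -1408, 5632]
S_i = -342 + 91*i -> [-342, -251, -160, -69, 22]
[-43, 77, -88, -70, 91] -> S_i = Random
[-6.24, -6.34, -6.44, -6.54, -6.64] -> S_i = -6.24 + -0.10*i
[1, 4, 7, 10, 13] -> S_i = 1 + 3*i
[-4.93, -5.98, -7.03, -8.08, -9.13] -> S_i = -4.93 + -1.05*i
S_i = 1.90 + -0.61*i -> [1.9, 1.29, 0.68, 0.07, -0.54]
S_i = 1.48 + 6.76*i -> [1.48, 8.24, 15.0, 21.76, 28.52]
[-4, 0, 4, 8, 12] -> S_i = -4 + 4*i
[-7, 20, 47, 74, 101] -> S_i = -7 + 27*i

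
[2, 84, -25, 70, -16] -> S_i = Random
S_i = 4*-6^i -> [4, -24, 144, -864, 5184]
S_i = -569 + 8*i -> [-569, -561, -553, -545, -537]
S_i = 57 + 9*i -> [57, 66, 75, 84, 93]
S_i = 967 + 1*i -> [967, 968, 969, 970, 971]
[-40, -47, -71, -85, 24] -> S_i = Random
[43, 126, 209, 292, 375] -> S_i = 43 + 83*i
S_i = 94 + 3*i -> [94, 97, 100, 103, 106]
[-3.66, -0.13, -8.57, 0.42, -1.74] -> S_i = Random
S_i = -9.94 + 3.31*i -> [-9.94, -6.63, -3.32, -0.01, 3.3]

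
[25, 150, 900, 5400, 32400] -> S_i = 25*6^i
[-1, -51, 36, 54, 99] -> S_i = Random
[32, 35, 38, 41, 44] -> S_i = 32 + 3*i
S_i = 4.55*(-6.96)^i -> [4.55, -31.67, 220.41, -1534.05, 10676.98]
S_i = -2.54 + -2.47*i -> [-2.54, -5.01, -7.48, -9.95, -12.42]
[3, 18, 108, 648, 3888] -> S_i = 3*6^i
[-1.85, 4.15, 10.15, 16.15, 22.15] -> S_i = -1.85 + 6.00*i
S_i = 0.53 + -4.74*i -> [0.53, -4.21, -8.95, -13.69, -18.43]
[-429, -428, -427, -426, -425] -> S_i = -429 + 1*i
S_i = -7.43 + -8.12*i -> [-7.43, -15.55, -23.67, -31.79, -39.91]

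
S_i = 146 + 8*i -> [146, 154, 162, 170, 178]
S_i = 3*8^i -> [3, 24, 192, 1536, 12288]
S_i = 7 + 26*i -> [7, 33, 59, 85, 111]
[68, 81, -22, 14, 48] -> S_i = Random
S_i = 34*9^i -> [34, 306, 2754, 24786, 223074]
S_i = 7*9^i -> [7, 63, 567, 5103, 45927]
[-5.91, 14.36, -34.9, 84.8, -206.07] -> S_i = -5.91*(-2.43)^i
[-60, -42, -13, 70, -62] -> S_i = Random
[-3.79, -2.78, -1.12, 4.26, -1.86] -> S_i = Random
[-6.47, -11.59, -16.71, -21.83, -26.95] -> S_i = -6.47 + -5.12*i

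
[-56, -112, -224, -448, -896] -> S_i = -56*2^i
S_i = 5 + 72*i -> [5, 77, 149, 221, 293]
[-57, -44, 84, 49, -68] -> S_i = Random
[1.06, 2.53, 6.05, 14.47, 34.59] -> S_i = 1.06*2.39^i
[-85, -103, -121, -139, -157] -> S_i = -85 + -18*i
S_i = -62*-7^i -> [-62, 434, -3038, 21266, -148862]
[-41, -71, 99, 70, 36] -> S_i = Random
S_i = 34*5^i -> [34, 170, 850, 4250, 21250]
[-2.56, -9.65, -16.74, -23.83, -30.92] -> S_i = -2.56 + -7.09*i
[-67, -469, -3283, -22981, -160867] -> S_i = -67*7^i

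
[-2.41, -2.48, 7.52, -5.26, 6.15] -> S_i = Random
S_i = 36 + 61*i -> [36, 97, 158, 219, 280]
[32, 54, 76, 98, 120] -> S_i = 32 + 22*i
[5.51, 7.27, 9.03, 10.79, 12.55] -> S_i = 5.51 + 1.76*i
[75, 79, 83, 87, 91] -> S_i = 75 + 4*i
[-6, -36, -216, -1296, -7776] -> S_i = -6*6^i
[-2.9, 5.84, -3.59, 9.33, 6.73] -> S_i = Random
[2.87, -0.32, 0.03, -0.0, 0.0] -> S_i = 2.87*(-0.11)^i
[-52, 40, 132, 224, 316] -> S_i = -52 + 92*i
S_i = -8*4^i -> [-8, -32, -128, -512, -2048]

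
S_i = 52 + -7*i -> [52, 45, 38, 31, 24]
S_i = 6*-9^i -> [6, -54, 486, -4374, 39366]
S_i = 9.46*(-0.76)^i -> [9.46, -7.19, 5.46, -4.15, 3.16]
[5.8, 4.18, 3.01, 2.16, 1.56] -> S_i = 5.80*0.72^i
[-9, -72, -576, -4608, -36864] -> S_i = -9*8^i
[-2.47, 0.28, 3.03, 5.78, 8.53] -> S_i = -2.47 + 2.75*i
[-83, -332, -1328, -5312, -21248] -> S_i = -83*4^i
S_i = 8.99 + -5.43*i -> [8.99, 3.56, -1.87, -7.3, -12.73]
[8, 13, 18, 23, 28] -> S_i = 8 + 5*i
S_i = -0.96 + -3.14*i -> [-0.96, -4.1, -7.24, -10.38, -13.52]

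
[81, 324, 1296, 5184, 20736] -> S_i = 81*4^i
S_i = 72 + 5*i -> [72, 77, 82, 87, 92]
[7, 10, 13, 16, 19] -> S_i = 7 + 3*i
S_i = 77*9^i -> [77, 693, 6237, 56133, 505197]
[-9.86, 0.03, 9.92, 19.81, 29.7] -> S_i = -9.86 + 9.89*i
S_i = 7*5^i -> [7, 35, 175, 875, 4375]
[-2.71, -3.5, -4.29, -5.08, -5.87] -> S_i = -2.71 + -0.79*i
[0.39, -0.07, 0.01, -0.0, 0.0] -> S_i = 0.39*(-0.19)^i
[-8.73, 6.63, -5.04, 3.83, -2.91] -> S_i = -8.73*(-0.76)^i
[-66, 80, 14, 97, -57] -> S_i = Random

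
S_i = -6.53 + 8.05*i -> [-6.53, 1.52, 9.57, 17.62, 25.67]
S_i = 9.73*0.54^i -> [9.73, 5.25, 2.84, 1.53, 0.83]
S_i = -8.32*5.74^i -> [-8.32, -47.76, -274.12, -1573.47, -9031.73]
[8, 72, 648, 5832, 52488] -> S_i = 8*9^i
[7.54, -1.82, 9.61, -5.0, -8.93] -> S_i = Random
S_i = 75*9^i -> [75, 675, 6075, 54675, 492075]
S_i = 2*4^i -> [2, 8, 32, 128, 512]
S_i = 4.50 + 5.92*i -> [4.5, 10.42, 16.34, 22.26, 28.18]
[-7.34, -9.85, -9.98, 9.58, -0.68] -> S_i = Random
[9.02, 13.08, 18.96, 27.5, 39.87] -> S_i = 9.02*1.45^i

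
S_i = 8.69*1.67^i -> [8.69, 14.51, 24.24, 40.47, 67.59]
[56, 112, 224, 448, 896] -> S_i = 56*2^i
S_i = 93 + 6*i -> [93, 99, 105, 111, 117]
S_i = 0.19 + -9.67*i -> [0.19, -9.48, -19.15, -28.82, -38.49]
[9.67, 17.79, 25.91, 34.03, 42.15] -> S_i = 9.67 + 8.12*i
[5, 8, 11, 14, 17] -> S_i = 5 + 3*i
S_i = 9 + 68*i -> [9, 77, 145, 213, 281]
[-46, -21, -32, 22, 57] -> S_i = Random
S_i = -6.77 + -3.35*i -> [-6.77, -10.12, -13.47, -16.82, -20.17]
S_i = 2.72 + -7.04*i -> [2.72, -4.32, -11.36, -18.4, -25.44]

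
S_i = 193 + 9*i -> [193, 202, 211, 220, 229]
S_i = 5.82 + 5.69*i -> [5.82, 11.51, 17.2, 22.89, 28.58]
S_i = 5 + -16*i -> [5, -11, -27, -43, -59]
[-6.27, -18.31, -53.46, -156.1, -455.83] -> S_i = -6.27*2.92^i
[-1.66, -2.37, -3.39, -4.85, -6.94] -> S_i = -1.66*1.43^i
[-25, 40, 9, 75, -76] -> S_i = Random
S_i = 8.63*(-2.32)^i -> [8.63, -20.02, 46.45, -107.76, 250.01]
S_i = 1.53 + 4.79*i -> [1.53, 6.32, 11.11, 15.9, 20.69]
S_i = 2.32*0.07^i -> [2.32, 0.16, 0.01, 0.0, 0.0]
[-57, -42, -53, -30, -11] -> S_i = Random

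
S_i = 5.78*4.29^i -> [5.78, 24.8, 106.38, 456.35, 1957.75]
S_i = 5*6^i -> [5, 30, 180, 1080, 6480]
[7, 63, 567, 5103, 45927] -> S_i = 7*9^i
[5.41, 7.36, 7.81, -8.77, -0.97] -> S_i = Random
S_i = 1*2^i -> [1, 2, 4, 8, 16]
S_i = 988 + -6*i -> [988, 982, 976, 970, 964]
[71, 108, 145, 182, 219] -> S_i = 71 + 37*i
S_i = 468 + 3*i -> [468, 471, 474, 477, 480]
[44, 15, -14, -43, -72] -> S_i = 44 + -29*i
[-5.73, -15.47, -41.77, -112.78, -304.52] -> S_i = -5.73*2.70^i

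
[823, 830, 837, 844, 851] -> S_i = 823 + 7*i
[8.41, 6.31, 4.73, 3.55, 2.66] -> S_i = 8.41*0.75^i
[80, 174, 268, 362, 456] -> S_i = 80 + 94*i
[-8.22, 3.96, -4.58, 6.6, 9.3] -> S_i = Random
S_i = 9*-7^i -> [9, -63, 441, -3087, 21609]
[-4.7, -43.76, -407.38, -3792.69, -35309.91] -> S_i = -4.70*9.31^i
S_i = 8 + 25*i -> [8, 33, 58, 83, 108]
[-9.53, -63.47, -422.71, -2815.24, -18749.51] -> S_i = -9.53*6.66^i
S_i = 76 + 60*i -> [76, 136, 196, 256, 316]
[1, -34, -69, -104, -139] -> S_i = 1 + -35*i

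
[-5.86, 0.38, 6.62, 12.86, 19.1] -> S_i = -5.86 + 6.24*i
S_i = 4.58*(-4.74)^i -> [4.58, -21.71, 102.9, -487.75, 2311.95]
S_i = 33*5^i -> [33, 165, 825, 4125, 20625]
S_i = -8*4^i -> [-8, -32, -128, -512, -2048]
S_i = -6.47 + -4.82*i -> [-6.47, -11.29, -16.11, -20.93, -25.75]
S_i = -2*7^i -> [-2, -14, -98, -686, -4802]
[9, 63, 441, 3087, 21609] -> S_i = 9*7^i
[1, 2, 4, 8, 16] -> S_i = 1*2^i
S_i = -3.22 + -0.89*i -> [-3.22, -4.11, -5.0, -5.89, -6.78]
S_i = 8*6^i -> [8, 48, 288, 1728, 10368]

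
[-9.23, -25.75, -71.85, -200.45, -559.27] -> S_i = -9.23*2.79^i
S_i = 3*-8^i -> [3, -24, 192, -1536, 12288]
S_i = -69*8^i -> [-69, -552, -4416, -35328, -282624]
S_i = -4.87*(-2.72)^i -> [-4.87, 13.25, -36.03, 98.0, -266.57]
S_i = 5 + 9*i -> [5, 14, 23, 32, 41]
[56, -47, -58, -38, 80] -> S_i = Random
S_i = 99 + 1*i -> [99, 100, 101, 102, 103]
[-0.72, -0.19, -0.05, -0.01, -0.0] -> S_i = -0.72*0.27^i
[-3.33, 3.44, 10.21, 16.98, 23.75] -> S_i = -3.33 + 6.77*i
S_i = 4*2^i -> [4, 8, 16, 32, 64]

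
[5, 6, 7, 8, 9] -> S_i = 5 + 1*i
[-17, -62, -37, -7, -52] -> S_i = Random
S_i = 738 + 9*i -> [738, 747, 756, 765, 774]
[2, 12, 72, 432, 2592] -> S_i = 2*6^i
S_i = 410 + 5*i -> [410, 415, 420, 425, 430]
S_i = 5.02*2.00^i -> [5.02, 10.04, 20.08, 40.16, 80.32]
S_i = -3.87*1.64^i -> [-3.87, -6.35, -10.41, -17.07, -28.0]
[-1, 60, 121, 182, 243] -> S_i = -1 + 61*i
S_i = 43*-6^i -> [43, -258, 1548, -9288, 55728]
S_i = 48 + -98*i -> [48, -50, -148, -246, -344]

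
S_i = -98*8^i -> [-98, -784, -6272, -50176, -401408]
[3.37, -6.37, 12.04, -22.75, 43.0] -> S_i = 3.37*(-1.89)^i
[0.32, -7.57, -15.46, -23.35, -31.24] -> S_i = 0.32 + -7.89*i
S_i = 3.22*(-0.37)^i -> [3.22, -1.19, 0.44, -0.16, 0.06]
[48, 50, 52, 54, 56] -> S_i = 48 + 2*i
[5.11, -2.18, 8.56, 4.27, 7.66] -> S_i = Random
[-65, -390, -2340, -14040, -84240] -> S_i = -65*6^i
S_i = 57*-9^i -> [57, -513, 4617, -41553, 373977]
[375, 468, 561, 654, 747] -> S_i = 375 + 93*i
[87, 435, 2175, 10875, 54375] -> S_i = 87*5^i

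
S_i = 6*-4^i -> [6, -24, 96, -384, 1536]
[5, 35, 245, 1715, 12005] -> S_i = 5*7^i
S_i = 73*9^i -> [73, 657, 5913, 53217, 478953]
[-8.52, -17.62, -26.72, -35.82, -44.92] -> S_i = -8.52 + -9.10*i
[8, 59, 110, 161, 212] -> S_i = 8 + 51*i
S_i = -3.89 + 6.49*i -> [-3.89, 2.6, 9.09, 15.58, 22.07]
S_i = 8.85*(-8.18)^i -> [8.85, -72.39, 592.17, -4843.99, 39623.83]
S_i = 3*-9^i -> [3, -27, 243, -2187, 19683]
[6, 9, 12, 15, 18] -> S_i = 6 + 3*i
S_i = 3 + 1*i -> [3, 4, 5, 6, 7]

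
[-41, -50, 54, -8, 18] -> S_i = Random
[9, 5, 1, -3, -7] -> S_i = 9 + -4*i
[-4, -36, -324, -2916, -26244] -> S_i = -4*9^i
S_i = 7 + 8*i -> [7, 15, 23, 31, 39]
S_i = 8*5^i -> [8, 40, 200, 1000, 5000]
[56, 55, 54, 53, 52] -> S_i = 56 + -1*i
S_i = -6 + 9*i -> [-6, 3, 12, 21, 30]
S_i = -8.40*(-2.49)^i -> [-8.4, 20.92, -52.08, 129.68, -322.91]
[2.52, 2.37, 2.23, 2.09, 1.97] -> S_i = 2.52*0.94^i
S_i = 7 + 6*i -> [7, 13, 19, 25, 31]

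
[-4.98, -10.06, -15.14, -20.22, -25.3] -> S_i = -4.98 + -5.08*i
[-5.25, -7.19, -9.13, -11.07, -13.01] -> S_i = -5.25 + -1.94*i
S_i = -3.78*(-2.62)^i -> [-3.78, 9.9, -25.95, 67.98, -178.11]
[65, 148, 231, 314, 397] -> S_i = 65 + 83*i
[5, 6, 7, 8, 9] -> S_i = 5 + 1*i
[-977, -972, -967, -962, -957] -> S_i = -977 + 5*i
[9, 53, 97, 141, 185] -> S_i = 9 + 44*i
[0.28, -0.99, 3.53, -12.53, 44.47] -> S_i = 0.28*(-3.55)^i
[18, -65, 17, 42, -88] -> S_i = Random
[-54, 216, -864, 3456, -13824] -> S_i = -54*-4^i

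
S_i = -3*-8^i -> [-3, 24, -192, 1536, -12288]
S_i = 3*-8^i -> [3, -24, 192, -1536, 12288]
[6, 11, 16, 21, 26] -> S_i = 6 + 5*i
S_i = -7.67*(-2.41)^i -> [-7.67, 18.48, -44.55, 107.36, -258.74]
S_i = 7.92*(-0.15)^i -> [7.92, -1.19, 0.18, -0.03, 0.0]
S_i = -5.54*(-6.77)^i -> [-5.54, 37.51, -253.91, 1719.0, -11637.63]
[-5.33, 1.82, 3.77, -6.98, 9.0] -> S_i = Random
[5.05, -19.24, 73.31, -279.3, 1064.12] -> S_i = 5.05*(-3.81)^i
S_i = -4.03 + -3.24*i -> [-4.03, -7.27, -10.51, -13.75, -16.99]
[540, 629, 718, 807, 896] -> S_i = 540 + 89*i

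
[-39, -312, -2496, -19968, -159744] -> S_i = -39*8^i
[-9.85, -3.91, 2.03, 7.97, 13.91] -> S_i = -9.85 + 5.94*i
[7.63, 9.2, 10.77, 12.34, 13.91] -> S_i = 7.63 + 1.57*i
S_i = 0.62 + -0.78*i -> [0.62, -0.16, -0.94, -1.72, -2.5]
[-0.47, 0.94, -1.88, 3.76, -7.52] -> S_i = -0.47*(-2.00)^i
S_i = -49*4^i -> [-49, -196, -784, -3136, -12544]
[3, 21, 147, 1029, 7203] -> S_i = 3*7^i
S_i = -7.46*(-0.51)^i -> [-7.46, 3.8, -1.94, 0.99, -0.5]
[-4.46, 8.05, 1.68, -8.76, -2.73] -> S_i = Random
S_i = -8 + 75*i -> [-8, 67, 142, 217, 292]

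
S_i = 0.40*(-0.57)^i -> [0.4, -0.23, 0.13, -0.07, 0.04]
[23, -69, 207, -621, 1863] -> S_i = 23*-3^i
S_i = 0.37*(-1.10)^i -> [0.37, -0.41, 0.45, -0.49, 0.54]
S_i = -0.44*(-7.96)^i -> [-0.44, 3.5, -27.88, 221.92, -1766.46]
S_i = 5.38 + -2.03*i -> [5.38, 3.35, 1.32, -0.71, -2.74]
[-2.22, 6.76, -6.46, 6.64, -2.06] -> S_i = Random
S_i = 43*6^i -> [43, 258, 1548, 9288, 55728]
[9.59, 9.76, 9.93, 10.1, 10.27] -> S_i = 9.59 + 0.17*i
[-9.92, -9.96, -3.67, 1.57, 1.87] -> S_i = Random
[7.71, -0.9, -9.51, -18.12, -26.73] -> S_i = 7.71 + -8.61*i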